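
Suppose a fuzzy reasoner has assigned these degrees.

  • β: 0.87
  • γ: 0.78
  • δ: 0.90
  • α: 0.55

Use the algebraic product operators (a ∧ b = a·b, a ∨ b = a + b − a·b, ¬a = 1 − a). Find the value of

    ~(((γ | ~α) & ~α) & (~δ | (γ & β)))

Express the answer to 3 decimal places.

0.719

~α = 1 − 0.5500 = 0.4500
γ | ~α = a + b − a·b on (0.7800, 0.4500) = 0.8790
~α = 1 − 0.5500 = 0.4500
(γ | ~α) & ~α = a·b on (0.8790, 0.4500) = 0.3955
~δ = 1 − 0.9000 = 0.1000
γ & β = a·b on (0.7800, 0.8700) = 0.6786
~δ | (γ & β) = a + b − a·b on (0.1000, 0.6786) = 0.7107
((γ | ~α) & ~α) & (~δ | (γ & β)) = a·b on (0.3955, 0.7107) = 0.2811
~(((γ | ~α) & ~α) & (~δ | (γ & β))) = 1 − 0.2811 = 0.7189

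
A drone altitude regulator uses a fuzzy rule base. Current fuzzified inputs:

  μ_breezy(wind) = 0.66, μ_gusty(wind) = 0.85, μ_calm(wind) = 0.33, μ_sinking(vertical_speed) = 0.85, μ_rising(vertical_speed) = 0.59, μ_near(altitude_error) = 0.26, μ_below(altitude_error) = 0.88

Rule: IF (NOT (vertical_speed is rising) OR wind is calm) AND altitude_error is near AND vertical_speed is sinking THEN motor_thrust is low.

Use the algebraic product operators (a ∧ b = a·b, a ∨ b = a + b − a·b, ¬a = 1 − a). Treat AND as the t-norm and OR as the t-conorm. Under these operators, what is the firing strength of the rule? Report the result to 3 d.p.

0.134

firing strength: (¬rising=1−0.59=0.41 OR calm=0.33) = 0.6047; AND[a·b] with near=0.26, sinking=0.85 → w = 0.1336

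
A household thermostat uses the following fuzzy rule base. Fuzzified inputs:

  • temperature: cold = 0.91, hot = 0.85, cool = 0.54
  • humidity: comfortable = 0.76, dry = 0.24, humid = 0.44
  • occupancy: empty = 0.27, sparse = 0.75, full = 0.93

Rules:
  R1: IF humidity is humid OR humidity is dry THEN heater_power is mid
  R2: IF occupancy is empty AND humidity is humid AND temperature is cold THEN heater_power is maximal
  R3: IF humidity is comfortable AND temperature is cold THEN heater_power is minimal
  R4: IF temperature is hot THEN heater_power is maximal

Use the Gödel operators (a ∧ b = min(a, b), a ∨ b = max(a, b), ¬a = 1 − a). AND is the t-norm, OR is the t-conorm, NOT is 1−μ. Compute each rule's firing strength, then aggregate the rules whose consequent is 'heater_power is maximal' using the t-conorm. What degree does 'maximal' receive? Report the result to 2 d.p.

0.85

R1: humid=0.44, dry=0.24; OR[max(a, b)] → w = 0.44
R2: empty=0.27, humid=0.44, cold=0.91; AND[min(a, b)] → w = 0.27
R3: comfortable=0.76, cold=0.91; AND[min(a, b)] → w = 0.76
R4: hot=0.85 → w = 0.85
Rules with consequent 'maximal': {R2, R4} → strengths 0.27, 0.85
Aggregate via t-conorm [max(a, b)]: 0.85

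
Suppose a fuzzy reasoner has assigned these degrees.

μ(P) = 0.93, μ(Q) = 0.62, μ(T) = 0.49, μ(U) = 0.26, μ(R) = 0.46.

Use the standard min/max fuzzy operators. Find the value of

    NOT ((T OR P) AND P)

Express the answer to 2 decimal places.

0.07

T OR P = max(a, b) on (0.49, 0.93) = 0.93
(T OR P) AND P = min(a, b) on (0.93, 0.93) = 0.93
NOT ((T OR P) AND P) = 1 − 0.93 = 0.07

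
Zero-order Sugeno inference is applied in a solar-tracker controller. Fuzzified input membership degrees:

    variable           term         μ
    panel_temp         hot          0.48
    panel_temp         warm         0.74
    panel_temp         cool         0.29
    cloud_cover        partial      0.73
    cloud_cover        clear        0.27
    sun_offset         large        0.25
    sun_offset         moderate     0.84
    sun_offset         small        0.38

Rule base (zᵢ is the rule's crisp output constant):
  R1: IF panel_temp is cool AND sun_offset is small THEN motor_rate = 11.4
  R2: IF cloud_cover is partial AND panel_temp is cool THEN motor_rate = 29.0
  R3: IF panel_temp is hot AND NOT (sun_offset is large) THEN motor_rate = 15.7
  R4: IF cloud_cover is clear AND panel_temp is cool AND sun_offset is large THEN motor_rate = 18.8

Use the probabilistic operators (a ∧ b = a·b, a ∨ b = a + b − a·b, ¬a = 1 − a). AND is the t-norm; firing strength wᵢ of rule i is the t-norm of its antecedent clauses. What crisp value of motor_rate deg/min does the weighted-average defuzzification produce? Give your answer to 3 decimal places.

19.125

R1 (z=11.4): cool=0.29, small=0.38; AND[a·b] → w = 0.1102
R2 (z=29.0): partial=0.73, cool=0.29; AND[a·b] → w = 0.2117
R3 (z=15.7): hot=0.48, ¬large=1−0.25=0.75; AND[a·b] → w = 0.3600
R4 (z=18.8): clear=0.27, cool=0.29, large=0.25; AND[a·b] → w = 0.0196
Weighted average = (0.1102·11.4 + 0.2117·29.0 + 0.3600·15.7 + 0.0196·18.8) / (0.1102 + 0.2117 + 0.3600 + 0.0196)
  = 13.4156 / 0.7015 = 19.125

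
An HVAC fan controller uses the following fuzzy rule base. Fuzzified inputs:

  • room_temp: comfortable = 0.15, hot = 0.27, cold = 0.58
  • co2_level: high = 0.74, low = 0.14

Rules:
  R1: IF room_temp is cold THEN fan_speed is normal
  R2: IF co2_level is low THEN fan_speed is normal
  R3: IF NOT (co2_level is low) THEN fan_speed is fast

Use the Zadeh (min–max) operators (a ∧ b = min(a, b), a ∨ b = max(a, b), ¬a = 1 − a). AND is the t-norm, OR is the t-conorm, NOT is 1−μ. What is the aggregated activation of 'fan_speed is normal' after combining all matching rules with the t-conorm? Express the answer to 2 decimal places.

R1: cold=0.58 → w = 0.58
R2: low=0.14 → w = 0.14
R3: ¬low=1−0.14=0.86 → w = 0.86
Rules with consequent 'normal': {R1, R2} → strengths 0.58, 0.14
Aggregate via t-conorm [max(a, b)]: 0.58

0.58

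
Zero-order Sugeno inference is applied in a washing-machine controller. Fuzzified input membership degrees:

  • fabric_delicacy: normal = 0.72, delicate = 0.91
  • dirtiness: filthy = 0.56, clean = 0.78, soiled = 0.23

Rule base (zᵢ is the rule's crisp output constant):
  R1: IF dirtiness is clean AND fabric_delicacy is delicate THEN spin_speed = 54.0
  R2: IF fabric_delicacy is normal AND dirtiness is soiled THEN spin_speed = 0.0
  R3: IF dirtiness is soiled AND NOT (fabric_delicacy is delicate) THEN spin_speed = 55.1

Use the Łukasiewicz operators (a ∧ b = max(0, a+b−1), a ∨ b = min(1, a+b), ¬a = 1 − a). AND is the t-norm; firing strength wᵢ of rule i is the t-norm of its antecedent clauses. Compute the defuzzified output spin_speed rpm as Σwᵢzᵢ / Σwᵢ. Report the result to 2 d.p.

54.00

R1 (z=54.0): clean=0.78, delicate=0.91; AND[max(0, a+b−1)] → w = 0.69
R2 (z=0.0): normal=0.72, soiled=0.23; AND[max(0, a+b−1)] → w = 0.00
R3 (z=55.1): soiled=0.23, ¬delicate=1−0.91=0.09; AND[max(0, a+b−1)] → w = 0.00
Weighted average = (0.69·54.0 + 0.00·0.0 + 0.00·55.1) / (0.69 + 0.00 + 0.00)
  = 37.2600 / 0.6900 = 54.00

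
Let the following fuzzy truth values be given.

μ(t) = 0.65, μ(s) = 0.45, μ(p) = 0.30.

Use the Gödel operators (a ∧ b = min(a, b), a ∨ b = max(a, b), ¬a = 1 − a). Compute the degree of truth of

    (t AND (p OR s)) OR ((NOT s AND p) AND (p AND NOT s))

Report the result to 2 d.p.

p OR s = max(a, b) on (0.30, 0.45) = 0.45
t AND (p OR s) = min(a, b) on (0.65, 0.45) = 0.45
NOT s = 1 − 0.45 = 0.55
NOT s AND p = min(a, b) on (0.55, 0.30) = 0.30
NOT s = 1 − 0.45 = 0.55
p AND NOT s = min(a, b) on (0.30, 0.55) = 0.30
(NOT s AND p) AND (p AND NOT s) = min(a, b) on (0.30, 0.30) = 0.30
(t AND (p OR s)) OR ((NOT s AND p) AND (p AND NOT s)) = max(a, b) on (0.45, 0.30) = 0.45

0.45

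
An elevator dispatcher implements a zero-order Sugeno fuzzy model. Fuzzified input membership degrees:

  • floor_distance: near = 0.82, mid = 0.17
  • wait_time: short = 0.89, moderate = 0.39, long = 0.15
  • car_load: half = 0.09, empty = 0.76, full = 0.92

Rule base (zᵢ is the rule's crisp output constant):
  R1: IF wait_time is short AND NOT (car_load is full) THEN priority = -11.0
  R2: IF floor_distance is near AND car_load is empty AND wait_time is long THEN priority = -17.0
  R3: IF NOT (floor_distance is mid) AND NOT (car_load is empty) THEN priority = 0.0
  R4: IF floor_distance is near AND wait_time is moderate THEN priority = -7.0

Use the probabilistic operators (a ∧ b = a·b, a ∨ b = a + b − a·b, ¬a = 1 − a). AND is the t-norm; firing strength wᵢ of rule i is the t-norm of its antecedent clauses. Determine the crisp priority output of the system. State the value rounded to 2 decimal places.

R1 (z=-11.0): short=0.89, ¬full=1−0.92=0.08; AND[a·b] → w = 0.0712
R2 (z=-17.0): near=0.82, empty=0.76, long=0.15; AND[a·b] → w = 0.0935
R3 (z=0.0): ¬mid=1−0.17=0.83, ¬empty=1−0.76=0.24; AND[a·b] → w = 0.1992
R4 (z=-7.0): near=0.82, moderate=0.39; AND[a·b] → w = 0.3198
Weighted average = (0.0712·-11.0 + 0.0935·-17.0 + 0.1992·0.0 + 0.3198·-7.0) / (0.0712 + 0.0935 + 0.1992 + 0.3198)
  = -4.6110 / 0.6837 = -6.74

-6.74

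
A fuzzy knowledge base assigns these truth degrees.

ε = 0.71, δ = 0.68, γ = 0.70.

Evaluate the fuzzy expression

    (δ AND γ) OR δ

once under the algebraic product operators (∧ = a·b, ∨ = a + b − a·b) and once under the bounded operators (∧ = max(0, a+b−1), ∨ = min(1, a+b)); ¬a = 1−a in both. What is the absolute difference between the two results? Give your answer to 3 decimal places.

0.168

Under algebraic product:
  δ AND γ = a·b on (0.6800, 0.7000) = 0.4760
  (δ AND γ) OR δ = a + b − a·b on (0.4760, 0.6800) = 0.8323
  → value = 0.8323
Under bounded:
  δ AND γ = max(0, a+b−1) on (0.68, 0.70) = 0.38
  (δ AND γ) OR δ = min(1, a+b) on (0.38, 0.68) = 1.00
  → value = 1.0000
|0.8323 − 1.0000| = 0.168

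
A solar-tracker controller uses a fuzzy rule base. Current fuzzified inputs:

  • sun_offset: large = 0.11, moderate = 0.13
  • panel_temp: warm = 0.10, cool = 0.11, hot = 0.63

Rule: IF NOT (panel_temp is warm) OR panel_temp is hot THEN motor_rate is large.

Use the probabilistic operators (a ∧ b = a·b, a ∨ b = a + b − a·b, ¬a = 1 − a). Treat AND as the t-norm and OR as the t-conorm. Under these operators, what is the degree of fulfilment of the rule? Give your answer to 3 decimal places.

0.963

firing strength: ¬warm=1−0.10=0.90, hot=0.63; OR[a + b − a·b] → w = 0.9630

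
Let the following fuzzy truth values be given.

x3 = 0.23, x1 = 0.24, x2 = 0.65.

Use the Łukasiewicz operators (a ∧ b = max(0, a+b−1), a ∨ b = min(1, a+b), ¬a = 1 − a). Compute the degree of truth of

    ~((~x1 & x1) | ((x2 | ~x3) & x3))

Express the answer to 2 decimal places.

0.77

~x1 = 1 − 0.24 = 0.76
~x1 & x1 = max(0, a+b−1) on (0.76, 0.24) = 0.00
~x3 = 1 − 0.23 = 0.77
x2 | ~x3 = min(1, a+b) on (0.65, 0.77) = 1.00
(x2 | ~x3) & x3 = max(0, a+b−1) on (1.00, 0.23) = 0.23
(~x1 & x1) | ((x2 | ~x3) & x3) = min(1, a+b) on (0.00, 0.23) = 0.23
~((~x1 & x1) | ((x2 | ~x3) & x3)) = 1 − 0.23 = 0.77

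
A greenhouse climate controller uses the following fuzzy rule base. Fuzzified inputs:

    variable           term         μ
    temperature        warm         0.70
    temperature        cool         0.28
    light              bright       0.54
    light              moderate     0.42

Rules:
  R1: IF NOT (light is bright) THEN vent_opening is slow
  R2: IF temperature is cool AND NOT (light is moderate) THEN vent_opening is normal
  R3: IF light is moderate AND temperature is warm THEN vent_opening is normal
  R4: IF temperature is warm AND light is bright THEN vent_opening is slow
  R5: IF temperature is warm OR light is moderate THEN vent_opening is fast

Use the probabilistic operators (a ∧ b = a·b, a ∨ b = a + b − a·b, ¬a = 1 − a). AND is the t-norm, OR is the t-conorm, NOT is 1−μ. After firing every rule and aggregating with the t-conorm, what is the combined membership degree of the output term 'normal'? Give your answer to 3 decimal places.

R1: ¬bright=1−0.54=0.46 → w = 0.4600
R2: cool=0.28, ¬moderate=1−0.42=0.58; AND[a·b] → w = 0.1624
R3: moderate=0.42, warm=0.70; AND[a·b] → w = 0.2940
R4: warm=0.70, bright=0.54; AND[a·b] → w = 0.3780
R5: warm=0.70, moderate=0.42; OR[a + b − a·b] → w = 0.8260
Rules with consequent 'normal': {R2, R3} → strengths 0.1624, 0.2940
Aggregate via t-conorm [a + b − a·b]: 0.4087

0.409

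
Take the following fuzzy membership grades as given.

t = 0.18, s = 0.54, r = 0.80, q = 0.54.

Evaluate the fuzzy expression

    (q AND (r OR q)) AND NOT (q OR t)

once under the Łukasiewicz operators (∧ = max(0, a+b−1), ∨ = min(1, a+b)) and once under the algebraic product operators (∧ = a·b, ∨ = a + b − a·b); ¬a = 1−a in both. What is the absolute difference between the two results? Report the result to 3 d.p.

0.185

Under Łukasiewicz:
  r OR q = min(1, a+b) on (0.80, 0.54) = 1.00
  q AND (r OR q) = max(0, a+b−1) on (0.54, 1.00) = 0.54
  q OR t = min(1, a+b) on (0.54, 0.18) = 0.72
  NOT (q OR t) = 1 − 0.72 = 0.28
  (q AND (r OR q)) AND NOT (q OR t) = max(0, a+b−1) on (0.54, 0.28) = 0.00
  → value = 0.0000
Under algebraic product:
  r OR q = a + b − a·b on (0.8000, 0.5400) = 0.9080
  q AND (r OR q) = a·b on (0.5400, 0.9080) = 0.4903
  q OR t = a + b − a·b on (0.5400, 0.1800) = 0.6228
  NOT (q OR t) = 1 − 0.6228 = 0.3772
  (q AND (r OR q)) AND NOT (q OR t) = a·b on (0.4903, 0.3772) = 0.1849
  → value = 0.1849
|0.0000 − 0.1849| = 0.185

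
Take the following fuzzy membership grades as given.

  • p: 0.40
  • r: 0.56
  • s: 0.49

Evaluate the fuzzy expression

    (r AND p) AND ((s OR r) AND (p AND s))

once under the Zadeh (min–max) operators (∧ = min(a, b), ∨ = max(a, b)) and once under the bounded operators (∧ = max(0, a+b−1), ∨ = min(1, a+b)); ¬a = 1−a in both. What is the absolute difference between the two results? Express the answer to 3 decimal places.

0.400

Under Zadeh (min–max):
  r AND p = min(a, b) on (0.56, 0.40) = 0.40
  s OR r = max(a, b) on (0.49, 0.56) = 0.56
  p AND s = min(a, b) on (0.40, 0.49) = 0.40
  (s OR r) AND (p AND s) = min(a, b) on (0.56, 0.40) = 0.40
  (r AND p) AND ((s OR r) AND (p AND s)) = min(a, b) on (0.40, 0.40) = 0.40
  → value = 0.4000
Under bounded:
  r AND p = max(0, a+b−1) on (0.56, 0.40) = 0.00
  s OR r = min(1, a+b) on (0.49, 0.56) = 1.00
  p AND s = max(0, a+b−1) on (0.40, 0.49) = 0.00
  (s OR r) AND (p AND s) = max(0, a+b−1) on (1.00, 0.00) = 0.00
  (r AND p) AND ((s OR r) AND (p AND s)) = max(0, a+b−1) on (0.00, 0.00) = 0.00
  → value = 0.0000
|0.4000 − 0.0000| = 0.400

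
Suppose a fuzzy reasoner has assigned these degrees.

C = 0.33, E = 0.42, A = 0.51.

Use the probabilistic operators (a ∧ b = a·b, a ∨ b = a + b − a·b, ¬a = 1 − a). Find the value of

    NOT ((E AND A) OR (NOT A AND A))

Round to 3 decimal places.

0.589

E AND A = a·b on (0.4200, 0.5100) = 0.2142
NOT A = 1 − 0.5100 = 0.4900
NOT A AND A = a·b on (0.4900, 0.5100) = 0.2499
(E AND A) OR (NOT A AND A) = a + b − a·b on (0.2142, 0.2499) = 0.4106
NOT ((E AND A) OR (NOT A AND A)) = 1 − 0.4106 = 0.5894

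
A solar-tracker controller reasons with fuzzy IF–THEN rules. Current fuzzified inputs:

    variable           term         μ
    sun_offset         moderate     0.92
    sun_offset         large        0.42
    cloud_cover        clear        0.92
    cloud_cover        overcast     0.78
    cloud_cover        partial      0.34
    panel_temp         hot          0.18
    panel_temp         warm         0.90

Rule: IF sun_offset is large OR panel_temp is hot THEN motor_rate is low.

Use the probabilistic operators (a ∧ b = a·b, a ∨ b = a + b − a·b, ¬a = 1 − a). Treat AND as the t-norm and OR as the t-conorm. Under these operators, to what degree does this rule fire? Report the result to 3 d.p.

firing strength: large=0.42, hot=0.18; OR[a + b − a·b] → w = 0.5244

0.524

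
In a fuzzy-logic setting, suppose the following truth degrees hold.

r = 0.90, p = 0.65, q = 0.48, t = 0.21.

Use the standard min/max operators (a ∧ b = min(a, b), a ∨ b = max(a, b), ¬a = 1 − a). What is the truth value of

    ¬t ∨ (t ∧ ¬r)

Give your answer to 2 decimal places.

0.79

¬t = 1 − 0.21 = 0.79
¬r = 1 − 0.90 = 0.10
t ∧ ¬r = min(a, b) on (0.21, 0.10) = 0.10
¬t ∨ (t ∧ ¬r) = max(a, b) on (0.79, 0.10) = 0.79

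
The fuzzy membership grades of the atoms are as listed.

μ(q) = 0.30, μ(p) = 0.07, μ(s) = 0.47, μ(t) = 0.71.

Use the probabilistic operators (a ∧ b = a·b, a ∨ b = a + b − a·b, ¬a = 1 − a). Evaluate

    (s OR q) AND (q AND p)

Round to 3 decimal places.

s OR q = a + b − a·b on (0.4700, 0.3000) = 0.6290
q AND p = a·b on (0.3000, 0.0700) = 0.0210
(s OR q) AND (q AND p) = a·b on (0.6290, 0.0210) = 0.0132

0.013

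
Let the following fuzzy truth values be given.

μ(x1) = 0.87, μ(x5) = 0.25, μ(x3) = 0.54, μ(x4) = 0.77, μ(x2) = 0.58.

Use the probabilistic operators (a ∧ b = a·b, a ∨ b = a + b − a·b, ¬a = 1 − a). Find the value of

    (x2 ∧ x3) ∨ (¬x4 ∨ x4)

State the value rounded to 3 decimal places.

x2 ∧ x3 = a·b on (0.5800, 0.5400) = 0.3132
¬x4 = 1 − 0.7700 = 0.2300
¬x4 ∨ x4 = a + b − a·b on (0.2300, 0.7700) = 0.8229
(x2 ∧ x3) ∨ (¬x4 ∨ x4) = a + b − a·b on (0.3132, 0.8229) = 0.8784

0.878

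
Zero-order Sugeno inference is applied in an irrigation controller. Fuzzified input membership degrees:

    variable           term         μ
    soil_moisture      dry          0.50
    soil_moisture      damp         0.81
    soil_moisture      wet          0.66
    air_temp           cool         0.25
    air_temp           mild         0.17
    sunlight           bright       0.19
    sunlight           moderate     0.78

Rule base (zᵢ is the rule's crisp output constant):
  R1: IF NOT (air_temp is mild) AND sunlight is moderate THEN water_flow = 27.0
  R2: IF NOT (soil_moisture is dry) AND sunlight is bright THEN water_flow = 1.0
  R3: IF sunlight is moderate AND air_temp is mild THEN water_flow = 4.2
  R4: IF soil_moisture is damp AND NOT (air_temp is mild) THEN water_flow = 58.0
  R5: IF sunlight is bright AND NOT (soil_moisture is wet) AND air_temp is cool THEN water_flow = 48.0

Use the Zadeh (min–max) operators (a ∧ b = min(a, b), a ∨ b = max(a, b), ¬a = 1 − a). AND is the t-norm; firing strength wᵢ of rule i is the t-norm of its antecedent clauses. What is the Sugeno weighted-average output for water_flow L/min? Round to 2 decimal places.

R1 (z=27.0): ¬mild=1−0.17=0.83, moderate=0.78; AND[min(a, b)] → w = 0.78
R2 (z=1.0): ¬dry=1−0.50=0.50, bright=0.19; AND[min(a, b)] → w = 0.19
R3 (z=4.2): moderate=0.78, mild=0.17; AND[min(a, b)] → w = 0.17
R4 (z=58.0): damp=0.81, ¬mild=1−0.17=0.83; AND[min(a, b)] → w = 0.81
R5 (z=48.0): bright=0.19, ¬wet=1−0.66=0.34, cool=0.25; AND[min(a, b)] → w = 0.19
Weighted average = (0.78·27.0 + 0.19·1.0 + 0.17·4.2 + 0.81·58.0 + 0.19·48.0) / (0.78 + 0.19 + 0.17 + 0.81 + 0.19)
  = 78.0640 / 2.1400 = 36.48

36.48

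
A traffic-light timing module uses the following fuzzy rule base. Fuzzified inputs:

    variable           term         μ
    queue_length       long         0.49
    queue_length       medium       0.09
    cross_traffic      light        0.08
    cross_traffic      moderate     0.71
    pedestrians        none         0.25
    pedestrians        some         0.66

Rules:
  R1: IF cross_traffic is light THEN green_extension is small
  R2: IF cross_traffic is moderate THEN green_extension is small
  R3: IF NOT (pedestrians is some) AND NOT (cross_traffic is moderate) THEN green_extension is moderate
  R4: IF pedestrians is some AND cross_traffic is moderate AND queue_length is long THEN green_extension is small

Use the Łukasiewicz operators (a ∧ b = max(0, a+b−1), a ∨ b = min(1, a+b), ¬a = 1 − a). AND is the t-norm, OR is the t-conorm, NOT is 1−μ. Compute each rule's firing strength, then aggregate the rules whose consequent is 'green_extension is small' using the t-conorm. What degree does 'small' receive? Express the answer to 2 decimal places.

0.79

R1: light=0.08 → w = 0.08
R2: moderate=0.71 → w = 0.71
R3: ¬some=1−0.66=0.34, ¬moderate=1−0.71=0.29; AND[max(0, a+b−1)] → w = 0.00
R4: some=0.66, moderate=0.71, long=0.49; AND[max(0, a+b−1)] → w = 0.00
Rules with consequent 'small': {R1, R2, R4} → strengths 0.08, 0.71, 0.00
Aggregate via t-conorm [min(1, a+b)]: 0.79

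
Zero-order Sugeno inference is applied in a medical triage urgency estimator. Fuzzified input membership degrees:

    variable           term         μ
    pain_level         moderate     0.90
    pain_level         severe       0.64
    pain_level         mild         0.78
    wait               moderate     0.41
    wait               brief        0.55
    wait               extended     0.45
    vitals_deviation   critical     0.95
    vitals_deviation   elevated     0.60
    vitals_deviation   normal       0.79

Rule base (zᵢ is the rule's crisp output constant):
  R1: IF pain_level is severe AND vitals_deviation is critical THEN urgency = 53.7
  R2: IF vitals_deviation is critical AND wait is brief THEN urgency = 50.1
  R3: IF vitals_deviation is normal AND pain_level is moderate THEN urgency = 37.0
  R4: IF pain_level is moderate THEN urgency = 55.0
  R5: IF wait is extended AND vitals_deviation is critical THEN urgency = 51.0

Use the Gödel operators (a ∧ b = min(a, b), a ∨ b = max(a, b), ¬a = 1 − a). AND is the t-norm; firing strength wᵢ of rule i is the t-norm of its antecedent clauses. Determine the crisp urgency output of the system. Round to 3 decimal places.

49.130

R1 (z=53.7): severe=0.64, critical=0.95; AND[min(a, b)] → w = 0.64
R2 (z=50.1): critical=0.95, brief=0.55; AND[min(a, b)] → w = 0.55
R3 (z=37.0): normal=0.79, moderate=0.90; AND[min(a, b)] → w = 0.79
R4 (z=55.0): moderate=0.90 → w = 0.90
R5 (z=51.0): extended=0.45, critical=0.95; AND[min(a, b)] → w = 0.45
Weighted average = (0.64·53.7 + 0.55·50.1 + 0.79·37.0 + 0.90·55.0 + 0.45·51.0) / (0.64 + 0.55 + 0.79 + 0.90 + 0.45)
  = 163.6030 / 3.3300 = 49.130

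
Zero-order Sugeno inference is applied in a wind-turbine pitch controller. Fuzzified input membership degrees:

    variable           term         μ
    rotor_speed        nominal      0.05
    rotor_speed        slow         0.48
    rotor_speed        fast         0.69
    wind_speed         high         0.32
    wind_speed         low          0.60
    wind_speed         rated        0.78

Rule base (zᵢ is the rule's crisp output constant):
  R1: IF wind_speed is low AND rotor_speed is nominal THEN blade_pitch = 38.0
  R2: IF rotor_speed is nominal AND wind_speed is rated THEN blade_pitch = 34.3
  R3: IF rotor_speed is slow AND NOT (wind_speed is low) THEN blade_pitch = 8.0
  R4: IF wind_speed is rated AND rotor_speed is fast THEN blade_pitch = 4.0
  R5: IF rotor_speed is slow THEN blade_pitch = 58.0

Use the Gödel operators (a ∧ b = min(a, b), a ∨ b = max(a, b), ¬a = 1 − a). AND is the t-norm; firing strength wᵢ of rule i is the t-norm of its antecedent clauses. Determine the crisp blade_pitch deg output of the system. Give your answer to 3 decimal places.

R1 (z=38.0): low=0.60, nominal=0.05; AND[min(a, b)] → w = 0.05
R2 (z=34.3): nominal=0.05, rated=0.78; AND[min(a, b)] → w = 0.05
R3 (z=8.0): slow=0.48, ¬low=1−0.60=0.40; AND[min(a, b)] → w = 0.40
R4 (z=4.0): rated=0.78, fast=0.69; AND[min(a, b)] → w = 0.69
R5 (z=58.0): slow=0.48 → w = 0.48
Weighted average = (0.05·38.0 + 0.05·34.3 + 0.40·8.0 + 0.69·4.0 + 0.48·58.0) / (0.05 + 0.05 + 0.40 + 0.69 + 0.48)
  = 37.4150 / 1.6700 = 22.404

22.404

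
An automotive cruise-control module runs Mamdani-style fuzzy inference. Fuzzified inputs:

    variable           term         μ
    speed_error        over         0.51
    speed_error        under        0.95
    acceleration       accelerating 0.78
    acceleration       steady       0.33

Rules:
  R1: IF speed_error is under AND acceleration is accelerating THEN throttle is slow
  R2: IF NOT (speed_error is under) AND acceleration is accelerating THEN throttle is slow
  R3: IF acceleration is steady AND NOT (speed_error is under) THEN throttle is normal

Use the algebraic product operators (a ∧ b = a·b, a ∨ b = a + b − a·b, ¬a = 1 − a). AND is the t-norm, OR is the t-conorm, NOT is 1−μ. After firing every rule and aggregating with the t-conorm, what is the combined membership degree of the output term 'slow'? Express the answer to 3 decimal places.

R1: under=0.95, accelerating=0.78; AND[a·b] → w = 0.7410
R2: ¬under=1−0.95=0.05, accelerating=0.78; AND[a·b] → w = 0.0390
R3: steady=0.33, ¬under=1−0.95=0.05; AND[a·b] → w = 0.0165
Rules with consequent 'slow': {R1, R2} → strengths 0.7410, 0.0390
Aggregate via t-conorm [a + b − a·b]: 0.7511

0.751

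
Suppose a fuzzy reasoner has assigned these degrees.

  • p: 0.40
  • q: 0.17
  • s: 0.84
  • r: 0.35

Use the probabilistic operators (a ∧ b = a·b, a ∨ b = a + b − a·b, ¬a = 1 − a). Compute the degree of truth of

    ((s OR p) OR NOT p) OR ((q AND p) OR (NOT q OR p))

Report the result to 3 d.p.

s OR p = a + b − a·b on (0.8400, 0.4000) = 0.9040
NOT p = 1 − 0.4000 = 0.6000
(s OR p) OR NOT p = a + b − a·b on (0.9040, 0.6000) = 0.9616
q AND p = a·b on (0.1700, 0.4000) = 0.0680
NOT q = 1 − 0.1700 = 0.8300
NOT q OR p = a + b − a·b on (0.8300, 0.4000) = 0.8980
(q AND p) OR (NOT q OR p) = a + b − a·b on (0.0680, 0.8980) = 0.9049
((s OR p) OR NOT p) OR ((q AND p) OR (NOT q OR p)) = a + b − a·b on (0.9616, 0.9049) = 0.9963

0.996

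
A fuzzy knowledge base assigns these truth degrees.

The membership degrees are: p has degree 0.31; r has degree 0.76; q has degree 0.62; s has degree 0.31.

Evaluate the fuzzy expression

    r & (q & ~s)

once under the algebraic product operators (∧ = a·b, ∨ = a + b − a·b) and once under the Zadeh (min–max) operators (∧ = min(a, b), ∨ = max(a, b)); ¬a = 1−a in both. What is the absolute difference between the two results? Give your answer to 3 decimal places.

Under algebraic product:
  ~s = 1 − 0.3100 = 0.6900
  q & ~s = a·b on (0.6200, 0.6900) = 0.4278
  r & (q & ~s) = a·b on (0.7600, 0.4278) = 0.3251
  → value = 0.3251
Under Zadeh (min–max):
  ~s = 1 − 0.31 = 0.69
  q & ~s = min(a, b) on (0.62, 0.69) = 0.62
  r & (q & ~s) = min(a, b) on (0.76, 0.62) = 0.62
  → value = 0.6200
|0.3251 − 0.6200| = 0.295

0.295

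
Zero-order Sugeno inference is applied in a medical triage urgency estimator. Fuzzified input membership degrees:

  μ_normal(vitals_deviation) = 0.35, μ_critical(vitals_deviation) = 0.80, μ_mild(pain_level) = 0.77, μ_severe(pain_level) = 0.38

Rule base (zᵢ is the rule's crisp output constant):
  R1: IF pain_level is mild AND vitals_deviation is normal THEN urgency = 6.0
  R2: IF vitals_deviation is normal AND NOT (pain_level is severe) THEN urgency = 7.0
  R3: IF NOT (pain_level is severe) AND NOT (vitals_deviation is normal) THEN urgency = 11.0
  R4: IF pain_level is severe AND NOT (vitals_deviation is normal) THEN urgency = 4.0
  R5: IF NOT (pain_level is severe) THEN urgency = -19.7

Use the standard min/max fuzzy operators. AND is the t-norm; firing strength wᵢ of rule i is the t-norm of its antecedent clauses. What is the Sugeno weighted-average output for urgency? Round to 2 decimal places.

R1 (z=6.0): mild=0.77, normal=0.35; AND[min(a, b)] → w = 0.35
R2 (z=7.0): normal=0.35, ¬severe=1−0.38=0.62; AND[min(a, b)] → w = 0.35
R3 (z=11.0): ¬severe=1−0.38=0.62, ¬normal=1−0.35=0.65; AND[min(a, b)] → w = 0.62
R4 (z=4.0): severe=0.38, ¬normal=1−0.35=0.65; AND[min(a, b)] → w = 0.38
R5 (z=-19.7): ¬severe=1−0.38=0.62 → w = 0.62
Weighted average = (0.35·6.0 + 0.35·7.0 + 0.62·11.0 + 0.38·4.0 + 0.62·-19.7) / (0.35 + 0.35 + 0.62 + 0.38 + 0.62)
  = 0.6760 / 2.3200 = 0.29

0.29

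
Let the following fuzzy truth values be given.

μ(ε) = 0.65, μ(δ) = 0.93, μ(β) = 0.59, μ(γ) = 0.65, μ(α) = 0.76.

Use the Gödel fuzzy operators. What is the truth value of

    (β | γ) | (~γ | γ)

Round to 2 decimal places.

0.65

β | γ = max(a, b) on (0.59, 0.65) = 0.65
~γ = 1 − 0.65 = 0.35
~γ | γ = max(a, b) on (0.35, 0.65) = 0.65
(β | γ) | (~γ | γ) = max(a, b) on (0.65, 0.65) = 0.65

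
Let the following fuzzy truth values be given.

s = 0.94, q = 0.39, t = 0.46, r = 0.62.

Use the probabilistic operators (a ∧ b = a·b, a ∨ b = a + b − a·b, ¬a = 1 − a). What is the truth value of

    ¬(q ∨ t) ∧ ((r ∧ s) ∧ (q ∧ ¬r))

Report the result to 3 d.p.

0.028

q ∨ t = a + b − a·b on (0.3900, 0.4600) = 0.6706
¬(q ∨ t) = 1 − 0.6706 = 0.3294
r ∧ s = a·b on (0.6200, 0.9400) = 0.5828
¬r = 1 − 0.6200 = 0.3800
q ∧ ¬r = a·b on (0.3900, 0.3800) = 0.1482
(r ∧ s) ∧ (q ∧ ¬r) = a·b on (0.5828, 0.1482) = 0.0864
¬(q ∨ t) ∧ ((r ∧ s) ∧ (q ∧ ¬r)) = a·b on (0.3294, 0.0864) = 0.0285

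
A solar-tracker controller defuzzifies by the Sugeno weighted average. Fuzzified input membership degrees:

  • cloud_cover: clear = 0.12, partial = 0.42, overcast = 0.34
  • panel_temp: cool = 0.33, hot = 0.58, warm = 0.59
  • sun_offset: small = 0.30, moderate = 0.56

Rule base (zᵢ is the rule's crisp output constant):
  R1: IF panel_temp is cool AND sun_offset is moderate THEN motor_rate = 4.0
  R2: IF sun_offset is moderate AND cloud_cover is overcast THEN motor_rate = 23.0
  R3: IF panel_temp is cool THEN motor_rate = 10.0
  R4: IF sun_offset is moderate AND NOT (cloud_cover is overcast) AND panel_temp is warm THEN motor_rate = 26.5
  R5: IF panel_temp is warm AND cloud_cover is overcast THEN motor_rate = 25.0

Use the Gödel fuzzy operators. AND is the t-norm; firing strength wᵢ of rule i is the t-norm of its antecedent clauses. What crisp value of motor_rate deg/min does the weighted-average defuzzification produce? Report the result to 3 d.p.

R1 (z=4.0): cool=0.33, moderate=0.56; AND[min(a, b)] → w = 0.33
R2 (z=23.0): moderate=0.56, overcast=0.34; AND[min(a, b)] → w = 0.34
R3 (z=10.0): cool=0.33 → w = 0.33
R4 (z=26.5): moderate=0.56, ¬overcast=1−0.34=0.66, warm=0.59; AND[min(a, b)] → w = 0.56
R5 (z=25.0): warm=0.59, overcast=0.34; AND[min(a, b)] → w = 0.34
Weighted average = (0.33·4.0 + 0.34·23.0 + 0.33·10.0 + 0.56·26.5 + 0.34·25.0) / (0.33 + 0.34 + 0.33 + 0.56 + 0.34)
  = 35.7800 / 1.9000 = 18.832

18.832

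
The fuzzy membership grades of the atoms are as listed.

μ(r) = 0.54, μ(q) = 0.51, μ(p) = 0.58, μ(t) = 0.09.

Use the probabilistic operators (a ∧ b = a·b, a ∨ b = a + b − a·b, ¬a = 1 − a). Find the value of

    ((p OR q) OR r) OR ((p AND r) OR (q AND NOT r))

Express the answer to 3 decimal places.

0.950

p OR q = a + b − a·b on (0.5800, 0.5100) = 0.7942
(p OR q) OR r = a + b − a·b on (0.7942, 0.5400) = 0.9053
p AND r = a·b on (0.5800, 0.5400) = 0.3132
NOT r = 1 − 0.5400 = 0.4600
q AND NOT r = a·b on (0.5100, 0.4600) = 0.2346
(p AND r) OR (q AND NOT r) = a + b − a·b on (0.3132, 0.2346) = 0.4743
((p OR q) OR r) OR ((p AND r) OR (q AND NOT r)) = a + b − a·b on (0.9053, 0.4743) = 0.9502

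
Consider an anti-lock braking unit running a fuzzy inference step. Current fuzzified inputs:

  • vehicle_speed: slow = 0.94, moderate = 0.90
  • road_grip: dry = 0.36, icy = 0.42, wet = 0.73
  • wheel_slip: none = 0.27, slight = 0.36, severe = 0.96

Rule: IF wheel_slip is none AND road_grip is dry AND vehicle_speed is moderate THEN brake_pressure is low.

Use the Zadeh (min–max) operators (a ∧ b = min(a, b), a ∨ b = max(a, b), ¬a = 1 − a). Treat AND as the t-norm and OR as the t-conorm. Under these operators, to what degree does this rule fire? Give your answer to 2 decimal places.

0.27

firing strength: none=0.27, dry=0.36, moderate=0.90; AND[min(a, b)] → w = 0.27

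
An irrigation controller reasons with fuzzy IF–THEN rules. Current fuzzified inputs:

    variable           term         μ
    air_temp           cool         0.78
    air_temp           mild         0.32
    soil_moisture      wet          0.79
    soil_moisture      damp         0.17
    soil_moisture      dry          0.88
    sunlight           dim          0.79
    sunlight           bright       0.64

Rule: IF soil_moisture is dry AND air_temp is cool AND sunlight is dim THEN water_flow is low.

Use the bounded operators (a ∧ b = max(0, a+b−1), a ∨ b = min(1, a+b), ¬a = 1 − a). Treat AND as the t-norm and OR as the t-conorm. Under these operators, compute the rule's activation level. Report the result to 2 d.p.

0.45

firing strength: dry=0.88, cool=0.78, dim=0.79; AND[max(0, a+b−1)] → w = 0.45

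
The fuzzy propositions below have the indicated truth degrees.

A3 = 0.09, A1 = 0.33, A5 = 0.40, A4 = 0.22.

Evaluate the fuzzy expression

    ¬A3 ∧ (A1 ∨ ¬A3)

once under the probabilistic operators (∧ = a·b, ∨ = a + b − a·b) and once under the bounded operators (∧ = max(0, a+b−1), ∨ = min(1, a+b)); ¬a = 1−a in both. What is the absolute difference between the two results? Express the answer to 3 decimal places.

Under probabilistic:
  ¬A3 = 1 − 0.0900 = 0.9100
  ¬A3 = 1 − 0.0900 = 0.9100
  A1 ∨ ¬A3 = a + b − a·b on (0.3300, 0.9100) = 0.9397
  ¬A3 ∧ (A1 ∨ ¬A3) = a·b on (0.9100, 0.9397) = 0.8551
  → value = 0.8551
Under bounded:
  ¬A3 = 1 − 0.09 = 0.91
  ¬A3 = 1 − 0.09 = 0.91
  A1 ∨ ¬A3 = min(1, a+b) on (0.33, 0.91) = 1.00
  ¬A3 ∧ (A1 ∨ ¬A3) = max(0, a+b−1) on (0.91, 1.00) = 0.91
  → value = 0.9100
|0.8551 − 0.9100| = 0.055

0.055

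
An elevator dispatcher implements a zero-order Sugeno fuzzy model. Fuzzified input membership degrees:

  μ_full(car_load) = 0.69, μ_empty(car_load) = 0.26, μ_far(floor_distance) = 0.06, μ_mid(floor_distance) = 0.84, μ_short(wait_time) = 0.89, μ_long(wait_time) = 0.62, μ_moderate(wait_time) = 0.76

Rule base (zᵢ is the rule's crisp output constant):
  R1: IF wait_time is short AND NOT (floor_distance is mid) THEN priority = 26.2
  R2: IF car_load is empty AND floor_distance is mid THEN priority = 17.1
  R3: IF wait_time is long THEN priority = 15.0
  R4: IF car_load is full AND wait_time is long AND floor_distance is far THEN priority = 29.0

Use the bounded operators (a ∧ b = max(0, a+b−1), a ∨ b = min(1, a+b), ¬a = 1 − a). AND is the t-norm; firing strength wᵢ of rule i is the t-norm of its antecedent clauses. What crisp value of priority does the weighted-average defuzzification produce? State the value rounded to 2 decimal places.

16.00

R1 (z=26.2): short=0.89, ¬mid=1−0.84=0.16; AND[max(0, a+b−1)] → w = 0.05
R2 (z=17.1): empty=0.26, mid=0.84; AND[max(0, a+b−1)] → w = 0.10
R3 (z=15.0): long=0.62 → w = 0.62
R4 (z=29.0): full=0.69, long=0.62, far=0.06; AND[max(0, a+b−1)] → w = 0.00
Weighted average = (0.05·26.2 + 0.10·17.1 + 0.62·15.0 + 0.00·29.0) / (0.05 + 0.10 + 0.62 + 0.00)
  = 12.3200 / 0.7700 = 16.00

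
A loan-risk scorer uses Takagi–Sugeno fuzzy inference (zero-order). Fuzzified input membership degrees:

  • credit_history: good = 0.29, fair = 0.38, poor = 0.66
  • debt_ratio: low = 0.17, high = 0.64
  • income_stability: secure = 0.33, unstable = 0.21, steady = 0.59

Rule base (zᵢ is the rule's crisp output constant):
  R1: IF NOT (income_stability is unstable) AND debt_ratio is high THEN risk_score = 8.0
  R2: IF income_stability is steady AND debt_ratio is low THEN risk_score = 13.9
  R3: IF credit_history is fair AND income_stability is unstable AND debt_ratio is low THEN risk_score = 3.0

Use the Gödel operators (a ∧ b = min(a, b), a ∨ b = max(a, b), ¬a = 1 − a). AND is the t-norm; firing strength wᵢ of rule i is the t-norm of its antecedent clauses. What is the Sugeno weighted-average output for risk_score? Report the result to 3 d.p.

R1 (z=8.0): ¬unstable=1−0.21=0.79, high=0.64; AND[min(a, b)] → w = 0.64
R2 (z=13.9): steady=0.59, low=0.17; AND[min(a, b)] → w = 0.17
R3 (z=3.0): fair=0.38, unstable=0.21, low=0.17; AND[min(a, b)] → w = 0.17
Weighted average = (0.64·8.0 + 0.17·13.9 + 0.17·3.0) / (0.64 + 0.17 + 0.17)
  = 7.9930 / 0.9800 = 8.156

8.156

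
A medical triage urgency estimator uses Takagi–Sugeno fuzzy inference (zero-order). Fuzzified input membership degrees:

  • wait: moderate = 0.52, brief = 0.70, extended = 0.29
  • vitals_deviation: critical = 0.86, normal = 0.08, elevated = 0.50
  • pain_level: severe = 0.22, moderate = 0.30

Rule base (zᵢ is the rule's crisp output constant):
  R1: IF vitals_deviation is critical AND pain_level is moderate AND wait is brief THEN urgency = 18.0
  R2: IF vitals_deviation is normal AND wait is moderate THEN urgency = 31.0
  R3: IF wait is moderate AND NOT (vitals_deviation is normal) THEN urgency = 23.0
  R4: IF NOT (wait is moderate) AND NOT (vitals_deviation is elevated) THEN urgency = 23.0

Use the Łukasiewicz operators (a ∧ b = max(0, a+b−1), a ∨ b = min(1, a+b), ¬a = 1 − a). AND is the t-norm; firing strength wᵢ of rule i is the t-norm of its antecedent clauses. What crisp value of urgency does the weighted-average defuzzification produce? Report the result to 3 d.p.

23.000

R1 (z=18.0): critical=0.86, moderate=0.30, brief=0.70; AND[max(0, a+b−1)] → w = 0.00
R2 (z=31.0): normal=0.08, moderate=0.52; AND[max(0, a+b−1)] → w = 0.00
R3 (z=23.0): moderate=0.52, ¬normal=1−0.08=0.92; AND[max(0, a+b−1)] → w = 0.44
R4 (z=23.0): ¬moderate=1−0.52=0.48, ¬elevated=1−0.50=0.50; AND[max(0, a+b−1)] → w = 0.00
Weighted average = (0.00·18.0 + 0.00·31.0 + 0.44·23.0 + 0.00·23.0) / (0.00 + 0.00 + 0.44 + 0.00)
  = 10.1200 / 0.4400 = 23.000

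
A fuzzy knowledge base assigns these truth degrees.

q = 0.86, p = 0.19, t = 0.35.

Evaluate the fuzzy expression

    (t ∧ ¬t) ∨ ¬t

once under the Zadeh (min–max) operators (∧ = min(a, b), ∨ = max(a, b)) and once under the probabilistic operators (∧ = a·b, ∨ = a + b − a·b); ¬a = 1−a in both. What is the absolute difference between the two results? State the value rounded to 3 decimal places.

Under Zadeh (min–max):
  ¬t = 1 − 0.35 = 0.65
  t ∧ ¬t = min(a, b) on (0.35, 0.65) = 0.35
  ¬t = 1 − 0.35 = 0.65
  (t ∧ ¬t) ∨ ¬t = max(a, b) on (0.35, 0.65) = 0.65
  → value = 0.6500
Under probabilistic:
  ¬t = 1 − 0.3500 = 0.6500
  t ∧ ¬t = a·b on (0.3500, 0.6500) = 0.2275
  ¬t = 1 − 0.3500 = 0.6500
  (t ∧ ¬t) ∨ ¬t = a + b − a·b on (0.2275, 0.6500) = 0.7296
  → value = 0.7296
|0.6500 − 0.7296| = 0.080

0.080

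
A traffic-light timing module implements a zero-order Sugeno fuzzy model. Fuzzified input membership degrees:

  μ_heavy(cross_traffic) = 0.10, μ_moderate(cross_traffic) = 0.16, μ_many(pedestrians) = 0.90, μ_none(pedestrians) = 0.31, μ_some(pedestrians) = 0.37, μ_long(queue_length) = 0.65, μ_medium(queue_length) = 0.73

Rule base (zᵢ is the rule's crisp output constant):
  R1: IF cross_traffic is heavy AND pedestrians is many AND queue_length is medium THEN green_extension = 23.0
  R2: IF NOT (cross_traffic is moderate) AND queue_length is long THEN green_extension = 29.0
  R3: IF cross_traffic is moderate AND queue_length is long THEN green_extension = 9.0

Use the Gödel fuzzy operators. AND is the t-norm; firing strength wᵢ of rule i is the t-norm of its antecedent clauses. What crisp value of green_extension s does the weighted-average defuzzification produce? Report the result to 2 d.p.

R1 (z=23.0): heavy=0.10, many=0.90, medium=0.73; AND[min(a, b)] → w = 0.10
R2 (z=29.0): ¬moderate=1−0.16=0.84, long=0.65; AND[min(a, b)] → w = 0.65
R3 (z=9.0): moderate=0.16, long=0.65; AND[min(a, b)] → w = 0.16
Weighted average = (0.10·23.0 + 0.65·29.0 + 0.16·9.0) / (0.10 + 0.65 + 0.16)
  = 22.5900 / 0.9100 = 24.82

24.82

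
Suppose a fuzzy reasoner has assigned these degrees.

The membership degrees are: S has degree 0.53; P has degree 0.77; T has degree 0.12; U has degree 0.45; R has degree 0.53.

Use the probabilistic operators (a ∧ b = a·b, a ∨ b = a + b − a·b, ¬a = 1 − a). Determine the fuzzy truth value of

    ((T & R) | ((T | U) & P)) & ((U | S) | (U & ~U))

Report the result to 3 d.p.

T & R = a·b on (0.1200, 0.5300) = 0.0636
T | U = a + b − a·b on (0.1200, 0.4500) = 0.5160
(T | U) & P = a·b on (0.5160, 0.7700) = 0.3973
(T & R) | ((T | U) & P) = a + b − a·b on (0.0636, 0.3973) = 0.4357
U | S = a + b − a·b on (0.4500, 0.5300) = 0.7415
~U = 1 − 0.4500 = 0.5500
U & ~U = a·b on (0.4500, 0.5500) = 0.2475
(U | S) | (U & ~U) = a + b − a·b on (0.7415, 0.2475) = 0.8055
((T & R) | ((T | U) & P)) & ((U | S) | (U & ~U)) = a·b on (0.4357, 0.8055) = 0.3509

0.351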